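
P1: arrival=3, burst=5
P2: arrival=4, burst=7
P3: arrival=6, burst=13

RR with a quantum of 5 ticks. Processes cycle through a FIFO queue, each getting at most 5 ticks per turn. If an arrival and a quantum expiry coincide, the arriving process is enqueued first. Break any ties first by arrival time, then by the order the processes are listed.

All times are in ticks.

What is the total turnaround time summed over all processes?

Schedule: | idle 0-3 | P1 3-8 | P2 8-13 | P3 13-18 | P2 18-20 | P3 20-28 |
Completion: P1=8  P2=20  P3=28
Turnaround = completion − arrival: P1=5, P2=16, P3=22
Total turnaround = 5 + 16 + 22 = 43

43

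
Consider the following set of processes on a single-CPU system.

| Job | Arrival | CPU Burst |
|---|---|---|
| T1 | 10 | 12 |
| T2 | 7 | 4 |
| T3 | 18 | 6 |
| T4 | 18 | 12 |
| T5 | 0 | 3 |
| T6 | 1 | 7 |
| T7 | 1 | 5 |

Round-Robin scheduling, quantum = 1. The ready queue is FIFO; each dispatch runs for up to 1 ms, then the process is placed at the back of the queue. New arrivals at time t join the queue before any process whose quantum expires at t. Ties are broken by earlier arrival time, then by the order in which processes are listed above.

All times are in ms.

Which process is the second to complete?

Schedule: | T5 0-1 | T6 1-2 | T7 2-3 | T5 3-4 | T6 4-5 | T7 5-6 | T5 6-7 | T6 7-8 | T7 8-9 | T2 9-10 | T6 10-11 | T7 11-12 | T1 12-13 | T2 13-14 | T6 14-15 | T7 15-16 | T1 16-17 | T2 17-18 | T6 18-19 | T1 19-20 | T3 20-21 | T4 21-22 | T2 22-23 | T6 23-24 | T1 24-25 | T3 25-26 | T4 26-27 | T1 27-28 | T3 28-29 | T4 29-30 | T1 30-31 | T3 31-32 | T4 32-33 | T1 33-34 | T3 34-35 | T4 35-36 | T1 36-37 | T3 37-38 | T4 38-39 | T1 39-40 | T4 40-41 | T1 41-42 | T4 42-43 | T1 43-44 | T4 44-45 | T1 45-46 | T4 46-49 |
Completion: T1=46  T2=23  T3=38  T4=49  T5=7  T6=24  T7=16
Turnaround (C−A): T1=36  T2=16  T3=20  T4=31  T5=7  T6=23  T7=15
Finish order: T5 → T7 → T2 → T6 → T3 → T1 → T4

T7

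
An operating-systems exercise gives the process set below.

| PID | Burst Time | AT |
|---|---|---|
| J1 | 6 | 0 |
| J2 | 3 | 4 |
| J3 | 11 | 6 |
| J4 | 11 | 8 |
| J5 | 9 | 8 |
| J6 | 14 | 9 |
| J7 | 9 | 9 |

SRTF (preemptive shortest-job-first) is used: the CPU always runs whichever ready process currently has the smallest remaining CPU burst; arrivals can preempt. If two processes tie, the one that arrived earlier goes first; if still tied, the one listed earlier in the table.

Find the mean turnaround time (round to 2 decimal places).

23.71

Schedule: | J1 0-6 | J2 6-9 | J5 9-18 | J7 18-27 | J3 27-38 | J4 38-49 | J6 49-63 |
Completion: J1=6  J2=9  J3=38  J4=49  J5=18  J6=63  J7=27
Turnaround (C−A): J1=6  J2=5  J3=32  J4=41  J5=10  J6=54  J7=18
Turnaround times: J1=6, J2=5, J3=32, J4=41, J5=10, J6=54, J7=18
Average turnaround = (6+5+32+41+10+54+18) / 7 = 166/7 = 23.71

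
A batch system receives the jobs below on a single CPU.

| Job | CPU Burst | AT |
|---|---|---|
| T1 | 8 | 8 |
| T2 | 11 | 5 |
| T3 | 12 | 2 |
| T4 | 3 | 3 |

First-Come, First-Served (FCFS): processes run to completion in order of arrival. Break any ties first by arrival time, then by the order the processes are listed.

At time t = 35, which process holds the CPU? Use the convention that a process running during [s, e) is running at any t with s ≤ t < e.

Gantt: | idle 0-2 | T3 2-14 | T4 14-17 | T2 17-28 | T1 28-36 |
Completion: T1=36  T2=28  T3=14  T4=17
Turnaround (C−A): T1=28  T2=23  T3=12  T4=14

T1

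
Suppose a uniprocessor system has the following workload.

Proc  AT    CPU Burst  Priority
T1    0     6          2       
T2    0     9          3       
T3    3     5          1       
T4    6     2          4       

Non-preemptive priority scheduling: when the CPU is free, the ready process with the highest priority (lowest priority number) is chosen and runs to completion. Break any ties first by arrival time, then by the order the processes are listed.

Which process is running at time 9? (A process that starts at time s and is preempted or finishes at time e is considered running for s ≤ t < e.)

T3

Gantt: | T1 0-6 | T3 6-11 | T2 11-20 | T4 20-22 |
Completion: T1=6  T2=20  T3=11  T4=22
Turnaround (C−A): T1=6  T2=20  T3=8  T4=16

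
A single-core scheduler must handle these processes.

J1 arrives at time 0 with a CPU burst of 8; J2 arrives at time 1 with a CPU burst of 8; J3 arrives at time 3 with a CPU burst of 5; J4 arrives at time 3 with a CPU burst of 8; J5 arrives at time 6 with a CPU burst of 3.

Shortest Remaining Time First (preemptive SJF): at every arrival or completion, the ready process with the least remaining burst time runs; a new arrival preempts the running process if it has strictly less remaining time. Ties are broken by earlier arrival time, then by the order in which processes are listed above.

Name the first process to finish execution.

Gantt: | J1 0-8 | J5 8-11 | J3 11-16 | J2 16-24 | J4 24-32 |
Completion: J1=8  J2=24  J3=16  J4=32  J5=11
Turnaround (C−A): J1=8  J2=23  J3=13  J4=29  J5=5
Finish order: J1 → J5 → J3 → J2 → J4

J1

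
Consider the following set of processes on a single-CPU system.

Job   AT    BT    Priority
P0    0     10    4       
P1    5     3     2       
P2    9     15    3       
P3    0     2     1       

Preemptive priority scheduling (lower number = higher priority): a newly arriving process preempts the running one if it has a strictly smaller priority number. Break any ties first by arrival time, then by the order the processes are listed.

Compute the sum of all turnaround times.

Schedule: | P3 0-2 | P0 2-5 | P1 5-8 | P0 8-9 | P2 9-24 | P0 24-30 |
Completion: P0=30  P1=8  P2=24  P3=2
Turnaround (C−A): P0=30  P1=3  P2=15  P3=2
Turnaround = completion − arrival: P0=30, P1=3, P2=15, P3=2
Total turnaround = 30 + 3 + 15 + 2 = 50

50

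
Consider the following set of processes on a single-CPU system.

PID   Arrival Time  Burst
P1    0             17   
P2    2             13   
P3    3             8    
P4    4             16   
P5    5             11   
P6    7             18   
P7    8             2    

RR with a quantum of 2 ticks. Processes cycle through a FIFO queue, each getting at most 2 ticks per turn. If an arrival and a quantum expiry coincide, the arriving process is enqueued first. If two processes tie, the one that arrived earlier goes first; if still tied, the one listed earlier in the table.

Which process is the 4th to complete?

Gantt: | P1 0-2 | P2 2-4 | P1 4-6 | P3 6-8 | P4 8-10 | P2 10-12 | P5 12-14 | P1 14-16 | P6 16-18 | P7 18-20 | P3 20-22 | P4 22-24 | P2 24-26 | P5 26-28 | P1 28-30 | P6 30-32 | P3 32-34 | P4 34-36 | P2 36-38 | P5 38-40 | P1 40-42 | P6 42-44 | P3 44-46 | P4 46-48 | P2 48-50 | P5 50-52 | P1 52-54 | P6 54-56 | P4 56-58 | P2 58-60 | P5 60-62 | P1 62-64 | P6 64-66 | P4 66-68 | P2 68-69 | P5 69-70 | P1 70-72 | P6 72-74 | P4 74-76 | P1 76-77 | P6 77-79 | P4 79-81 | P6 81-85 |
Completion: P1=77  P2=69  P3=46  P4=81  P5=70  P6=85  P7=20
Finish order: P7 → P3 → P2 → P5 → P1 → P4 → P6

P5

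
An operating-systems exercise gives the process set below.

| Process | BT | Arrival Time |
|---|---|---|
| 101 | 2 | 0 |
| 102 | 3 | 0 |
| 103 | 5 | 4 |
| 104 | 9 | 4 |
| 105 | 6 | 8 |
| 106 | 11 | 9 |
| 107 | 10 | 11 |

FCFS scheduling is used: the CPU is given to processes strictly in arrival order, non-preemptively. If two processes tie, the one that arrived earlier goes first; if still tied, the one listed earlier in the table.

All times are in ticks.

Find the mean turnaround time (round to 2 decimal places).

15.29

Timeline: | 101 0-2 | 102 2-5 | 103 5-10 | 104 10-19 | 105 19-25 | 106 25-36 | 107 36-46 |
Completion: 101=2  102=5  103=10  104=19  105=25  106=36  107=46
Turnaround (C−A): 101=2  102=5  103=6  104=15  105=17  106=27  107=35
Turnaround times: 101=2, 102=5, 103=6, 104=15, 105=17, 106=27, 107=35
Average turnaround = (2+5+6+15+17+27+35) / 7 = 107/7 = 15.29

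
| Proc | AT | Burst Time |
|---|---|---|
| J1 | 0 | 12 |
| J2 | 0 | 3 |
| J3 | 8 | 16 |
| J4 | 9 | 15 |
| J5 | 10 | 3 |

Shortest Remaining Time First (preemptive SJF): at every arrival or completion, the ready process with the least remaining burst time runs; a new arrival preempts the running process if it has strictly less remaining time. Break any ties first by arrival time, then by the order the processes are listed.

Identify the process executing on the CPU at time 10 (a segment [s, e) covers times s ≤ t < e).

J5

Schedule: | J2 0-3 | J1 3-10 | J5 10-13 | J1 13-18 | J4 18-33 | J3 33-49 |
Completion: J1=18  J2=3  J3=49  J4=33  J5=13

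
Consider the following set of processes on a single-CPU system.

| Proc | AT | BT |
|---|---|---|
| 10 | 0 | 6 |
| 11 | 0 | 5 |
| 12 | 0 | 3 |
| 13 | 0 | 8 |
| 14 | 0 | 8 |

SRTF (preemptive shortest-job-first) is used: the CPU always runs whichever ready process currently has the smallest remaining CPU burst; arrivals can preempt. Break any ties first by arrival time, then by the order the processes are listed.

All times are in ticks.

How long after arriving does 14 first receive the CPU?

Gantt: | 12 0-3 | 11 3-8 | 10 8-14 | 13 14-22 | 14 22-30 |
Completion: 10=14  11=8  12=3  13=22  14=30
Turnaround (C−A): 10=14  11=8  12=3  13=22  14=30
Response(14) = first start − arrival = 22 − 0 = 22

22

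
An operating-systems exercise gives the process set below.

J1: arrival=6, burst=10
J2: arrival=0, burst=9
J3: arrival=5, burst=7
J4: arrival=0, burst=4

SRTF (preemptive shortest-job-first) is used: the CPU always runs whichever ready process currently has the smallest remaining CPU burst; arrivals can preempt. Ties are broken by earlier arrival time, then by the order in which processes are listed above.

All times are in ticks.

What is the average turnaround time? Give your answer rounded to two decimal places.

13.75

Schedule: | J4 0-4 | J2 4-5 | J3 5-12 | J2 12-20 | J1 20-30 |
Completion: J1=30  J2=20  J3=12  J4=4
Turnaround times: J1=24, J2=20, J3=7, J4=4
Average turnaround = (24+20+7+4) / 4 = 55/4 = 13.75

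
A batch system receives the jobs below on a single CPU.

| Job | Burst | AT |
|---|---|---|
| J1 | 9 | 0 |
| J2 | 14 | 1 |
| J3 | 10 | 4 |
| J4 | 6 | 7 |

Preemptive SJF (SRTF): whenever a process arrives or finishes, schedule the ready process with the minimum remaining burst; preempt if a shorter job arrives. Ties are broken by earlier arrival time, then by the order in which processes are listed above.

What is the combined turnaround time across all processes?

Timeline: | J1 0-9 | J4 9-15 | J3 15-25 | J2 25-39 |
Completion: J1=9  J2=39  J3=25  J4=15
Turnaround (C−A): J1=9  J2=38  J3=21  J4=8
Turnaround = completion − arrival: J1=9, J2=38, J3=21, J4=8
Total turnaround = 9 + 38 + 21 + 8 = 76

76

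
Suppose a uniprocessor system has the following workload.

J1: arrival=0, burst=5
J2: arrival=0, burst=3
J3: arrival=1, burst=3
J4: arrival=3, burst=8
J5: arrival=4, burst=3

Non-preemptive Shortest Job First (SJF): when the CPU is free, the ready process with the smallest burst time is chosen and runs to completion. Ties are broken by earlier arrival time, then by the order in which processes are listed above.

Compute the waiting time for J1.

9

Schedule: | J2 0-3 | J3 3-6 | J5 6-9 | J1 9-14 | J4 14-22 |
Completion: J1=14  J2=3  J3=6  J4=22  J5=9
Waiting(J1) = turnaround − burst = 14 − 5 = 9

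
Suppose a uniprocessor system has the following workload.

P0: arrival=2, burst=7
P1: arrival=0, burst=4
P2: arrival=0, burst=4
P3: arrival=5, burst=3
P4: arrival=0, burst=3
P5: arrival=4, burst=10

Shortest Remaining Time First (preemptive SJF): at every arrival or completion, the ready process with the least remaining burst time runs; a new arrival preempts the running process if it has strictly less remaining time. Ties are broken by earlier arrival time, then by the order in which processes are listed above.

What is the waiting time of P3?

2

Schedule: | P4 0-3 | P1 3-7 | P3 7-10 | P2 10-14 | P0 14-21 | P5 21-31 |
Completion: P0=21  P1=7  P2=14  P3=10  P4=3  P5=31
Waiting(P3) = turnaround − burst = 5 − 3 = 2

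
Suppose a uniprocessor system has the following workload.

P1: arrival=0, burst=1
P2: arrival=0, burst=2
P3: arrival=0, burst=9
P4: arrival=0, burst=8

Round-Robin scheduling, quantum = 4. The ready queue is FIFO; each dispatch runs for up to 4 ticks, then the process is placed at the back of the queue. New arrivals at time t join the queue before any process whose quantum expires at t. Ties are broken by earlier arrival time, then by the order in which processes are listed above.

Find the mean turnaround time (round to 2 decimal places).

10.75

Gantt: | P1 0-1 | P2 1-3 | P3 3-7 | P4 7-11 | P3 11-15 | P4 15-19 | P3 19-20 |
Completion: P1=1  P2=3  P3=20  P4=19
Turnaround times: P1=1, P2=3, P3=20, P4=19
Average turnaround = (1+3+20+19) / 4 = 43/4 = 10.75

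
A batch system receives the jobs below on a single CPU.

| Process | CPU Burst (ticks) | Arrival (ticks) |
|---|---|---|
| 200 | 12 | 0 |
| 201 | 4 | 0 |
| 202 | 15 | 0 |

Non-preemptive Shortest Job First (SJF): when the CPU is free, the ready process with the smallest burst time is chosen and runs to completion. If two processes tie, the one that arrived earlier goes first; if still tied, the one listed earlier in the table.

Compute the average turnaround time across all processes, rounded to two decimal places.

17.00

Timeline: | 201 0-4 | 200 4-16 | 202 16-31 |
Completion: 200=16  201=4  202=31
Turnaround (C−A): 200=16  201=4  202=31
Turnaround times: 200=16, 201=4, 202=31
Average turnaround = (16+4+31) / 3 = 51/3 = 17.00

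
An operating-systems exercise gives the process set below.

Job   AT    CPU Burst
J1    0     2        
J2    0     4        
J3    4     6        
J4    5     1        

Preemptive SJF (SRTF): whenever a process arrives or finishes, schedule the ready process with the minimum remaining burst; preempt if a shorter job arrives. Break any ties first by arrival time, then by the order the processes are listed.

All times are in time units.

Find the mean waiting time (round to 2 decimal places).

1.50

Timeline: | J1 0-2 | J2 2-6 | J4 6-7 | J3 7-13 |
Completion: J1=2  J2=6  J3=13  J4=7
Turnaround (C−A): J1=2  J2=6  J3=9  J4=2
Waiting times: J1=0, J2=2, J3=3, J4=1
Average waiting = (0+2+3+1) / 4 = 6/4 = 1.50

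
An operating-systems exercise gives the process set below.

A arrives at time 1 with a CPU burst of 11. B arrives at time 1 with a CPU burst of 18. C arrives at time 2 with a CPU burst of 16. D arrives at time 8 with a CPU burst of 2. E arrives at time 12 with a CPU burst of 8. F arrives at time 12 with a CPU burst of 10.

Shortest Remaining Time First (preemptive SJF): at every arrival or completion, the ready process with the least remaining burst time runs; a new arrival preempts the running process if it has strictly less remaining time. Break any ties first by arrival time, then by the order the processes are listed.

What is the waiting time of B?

Gantt: | idle 0-1 | A 1-8 | D 8-10 | A 10-14 | E 14-22 | F 22-32 | C 32-48 | B 48-66 |
Completion: A=14  B=66  C=48  D=10  E=22  F=32
Waiting(B) = turnaround − burst = 65 − 18 = 47

47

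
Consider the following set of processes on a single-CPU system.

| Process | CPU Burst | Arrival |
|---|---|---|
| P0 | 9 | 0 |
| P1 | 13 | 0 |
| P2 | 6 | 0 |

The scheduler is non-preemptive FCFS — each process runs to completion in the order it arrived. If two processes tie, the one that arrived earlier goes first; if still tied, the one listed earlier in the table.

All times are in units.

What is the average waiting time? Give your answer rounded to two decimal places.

10.33

Timeline: | P0 0-9 | P1 9-22 | P2 22-28 |
Completion: P0=9  P1=22  P2=28
Turnaround (C−A): P0=9  P1=22  P2=28
Waiting times: P0=0, P1=9, P2=22
Average waiting = (0+9+22) / 3 = 31/3 = 10.33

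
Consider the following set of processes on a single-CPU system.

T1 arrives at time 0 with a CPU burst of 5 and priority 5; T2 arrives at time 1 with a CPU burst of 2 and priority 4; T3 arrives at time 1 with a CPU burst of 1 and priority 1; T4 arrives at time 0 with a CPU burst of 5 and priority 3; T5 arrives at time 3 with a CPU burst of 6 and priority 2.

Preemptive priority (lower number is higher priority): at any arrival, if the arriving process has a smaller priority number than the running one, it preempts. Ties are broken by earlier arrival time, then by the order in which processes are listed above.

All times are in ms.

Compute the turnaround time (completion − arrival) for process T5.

Timeline: | T4 0-1 | T3 1-2 | T4 2-3 | T5 3-9 | T4 9-12 | T2 12-14 | T1 14-19 |
Completion: T1=19  T2=14  T3=2  T4=12  T5=9
Turnaround (C−A): T1=19  T2=13  T3=1  T4=12  T5=6
Turnaround(T5) = completion − arrival = 9 − 3 = 6

6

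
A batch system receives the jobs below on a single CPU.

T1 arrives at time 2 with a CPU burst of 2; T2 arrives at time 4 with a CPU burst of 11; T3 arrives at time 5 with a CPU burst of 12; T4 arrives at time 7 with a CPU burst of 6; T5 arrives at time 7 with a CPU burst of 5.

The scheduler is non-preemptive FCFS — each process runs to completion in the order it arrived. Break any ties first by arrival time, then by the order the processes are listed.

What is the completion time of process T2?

15

Gantt: | idle 0-2 | T1 2-4 | T2 4-15 | T3 15-27 | T4 27-33 | T5 33-38 |
Completion: T1=4  T2=15  T3=27  T4=33  T5=38
Turnaround (C−A): T1=2  T2=11  T3=22  T4=26  T5=31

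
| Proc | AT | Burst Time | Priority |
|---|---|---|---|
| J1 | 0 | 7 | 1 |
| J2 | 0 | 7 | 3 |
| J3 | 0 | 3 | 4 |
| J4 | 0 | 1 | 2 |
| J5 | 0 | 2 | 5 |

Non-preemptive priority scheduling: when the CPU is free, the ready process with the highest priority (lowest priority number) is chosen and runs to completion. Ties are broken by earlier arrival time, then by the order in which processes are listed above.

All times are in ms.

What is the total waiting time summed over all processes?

48

Timeline: | J1 0-7 | J4 7-8 | J2 8-15 | J3 15-18 | J5 18-20 |
Completion: J1=7  J2=15  J3=18  J4=8  J5=20
Waiting = turnaround − burst: J1=0, J2=8, J3=15, J4=7, J5=18
Total waiting = 0 + 8 + 15 + 7 + 18 = 48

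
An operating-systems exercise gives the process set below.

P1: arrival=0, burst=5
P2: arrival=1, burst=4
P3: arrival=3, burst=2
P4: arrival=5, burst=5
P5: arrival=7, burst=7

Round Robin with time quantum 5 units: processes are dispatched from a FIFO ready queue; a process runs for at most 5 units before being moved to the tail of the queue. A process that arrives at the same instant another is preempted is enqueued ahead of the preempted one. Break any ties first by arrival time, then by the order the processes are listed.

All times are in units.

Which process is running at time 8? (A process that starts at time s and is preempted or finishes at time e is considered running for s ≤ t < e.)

Timeline: | P1 0-5 | P2 5-9 | P3 9-11 | P4 11-16 | P5 16-23 |
Completion: P1=5  P2=9  P3=11  P4=16  P5=23
Turnaround (C−A): P1=5  P2=8  P3=8  P4=11  P5=16

P2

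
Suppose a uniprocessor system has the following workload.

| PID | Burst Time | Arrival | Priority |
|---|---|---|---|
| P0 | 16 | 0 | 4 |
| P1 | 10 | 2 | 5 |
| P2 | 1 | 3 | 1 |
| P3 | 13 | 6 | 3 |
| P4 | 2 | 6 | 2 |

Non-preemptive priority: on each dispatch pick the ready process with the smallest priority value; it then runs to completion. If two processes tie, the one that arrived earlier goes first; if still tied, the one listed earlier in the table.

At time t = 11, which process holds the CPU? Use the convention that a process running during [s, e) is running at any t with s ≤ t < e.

P0

Timeline: | P0 0-16 | P2 16-17 | P4 17-19 | P3 19-32 | P1 32-42 |
Completion: P0=16  P1=42  P2=17  P3=32  P4=19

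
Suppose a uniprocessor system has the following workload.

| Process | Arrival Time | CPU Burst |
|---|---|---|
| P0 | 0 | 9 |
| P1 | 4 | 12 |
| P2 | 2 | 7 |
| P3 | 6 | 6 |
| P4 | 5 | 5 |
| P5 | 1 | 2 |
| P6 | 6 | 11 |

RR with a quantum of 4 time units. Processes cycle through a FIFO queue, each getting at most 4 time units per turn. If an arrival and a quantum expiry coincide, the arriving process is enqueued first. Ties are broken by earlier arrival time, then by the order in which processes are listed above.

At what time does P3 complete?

41

Gantt: | P0 0-4 | P5 4-6 | P2 6-10 | P1 10-14 | P0 14-18 | P4 18-22 | P3 22-26 | P6 26-30 | P2 30-33 | P1 33-37 | P0 37-38 | P4 38-39 | P3 39-41 | P6 41-45 | P1 45-49 | P6 49-52 |
Completion: P0=38  P1=49  P2=33  P3=41  P4=39  P5=6  P6=52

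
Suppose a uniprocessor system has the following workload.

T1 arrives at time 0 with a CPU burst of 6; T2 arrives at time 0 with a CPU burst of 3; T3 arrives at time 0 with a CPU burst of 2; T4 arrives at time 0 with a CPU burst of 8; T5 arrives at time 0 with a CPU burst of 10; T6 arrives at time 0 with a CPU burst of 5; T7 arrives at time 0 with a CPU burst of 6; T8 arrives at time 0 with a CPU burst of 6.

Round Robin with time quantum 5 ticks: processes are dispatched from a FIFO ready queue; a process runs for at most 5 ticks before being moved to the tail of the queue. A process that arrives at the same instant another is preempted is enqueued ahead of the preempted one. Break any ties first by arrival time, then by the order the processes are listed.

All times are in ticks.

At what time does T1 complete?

36

Gantt: | T1 0-5 | T2 5-8 | T3 8-10 | T4 10-15 | T5 15-20 | T6 20-25 | T7 25-30 | T8 30-35 | T1 35-36 | T4 36-39 | T5 39-44 | T7 44-45 | T8 45-46 |
Completion: T1=36  T2=8  T3=10  T4=39  T5=44  T6=25  T7=45  T8=46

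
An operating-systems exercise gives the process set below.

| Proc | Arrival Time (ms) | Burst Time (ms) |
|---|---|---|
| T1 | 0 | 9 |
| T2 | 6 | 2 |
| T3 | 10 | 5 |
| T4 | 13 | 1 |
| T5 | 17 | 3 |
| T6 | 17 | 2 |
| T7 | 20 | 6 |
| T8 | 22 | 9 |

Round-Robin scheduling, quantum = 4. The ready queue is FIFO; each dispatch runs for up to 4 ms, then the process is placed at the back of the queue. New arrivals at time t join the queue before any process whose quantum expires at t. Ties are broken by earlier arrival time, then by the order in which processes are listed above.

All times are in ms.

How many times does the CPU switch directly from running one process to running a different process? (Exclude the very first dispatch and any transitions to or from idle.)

11

Timeline: | T1 0-8 | T2 8-10 | T1 10-11 | T3 11-15 | T4 15-16 | T3 16-17 | T5 17-20 | T6 20-22 | T7 22-26 | T8 26-30 | T7 30-32 | T8 32-37 |
Completion: T1=11  T2=10  T3=17  T4=16  T5=20  T6=22  T7=32  T8=37
Turnaround (C−A): T1=11  T2=4  T3=7  T4=3  T5=3  T6=5  T7=12  T8=15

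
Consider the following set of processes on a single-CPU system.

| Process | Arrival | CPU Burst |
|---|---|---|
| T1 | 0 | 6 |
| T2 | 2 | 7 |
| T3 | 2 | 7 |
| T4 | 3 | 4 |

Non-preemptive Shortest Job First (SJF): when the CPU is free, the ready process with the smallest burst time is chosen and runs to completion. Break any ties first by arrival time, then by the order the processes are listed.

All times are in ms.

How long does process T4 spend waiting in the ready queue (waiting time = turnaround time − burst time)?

3

Gantt: | T1 0-6 | T4 6-10 | T2 10-17 | T3 17-24 |
Completion: T1=6  T2=17  T3=24  T4=10
Turnaround (C−A): T1=6  T2=15  T3=22  T4=7
Waiting(T4) = turnaround − burst = 7 − 4 = 3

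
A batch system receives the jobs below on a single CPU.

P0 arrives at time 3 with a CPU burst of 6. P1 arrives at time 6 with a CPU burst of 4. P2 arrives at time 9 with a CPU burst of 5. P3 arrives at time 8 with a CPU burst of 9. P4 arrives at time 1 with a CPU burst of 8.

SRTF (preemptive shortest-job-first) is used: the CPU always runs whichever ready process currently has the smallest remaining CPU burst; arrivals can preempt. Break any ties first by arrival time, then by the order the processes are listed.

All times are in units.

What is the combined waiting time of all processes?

Gantt: | idle 0-1 | P4 1-9 | P1 9-13 | P2 13-18 | P0 18-24 | P3 24-33 |
Completion: P0=24  P1=13  P2=18  P3=33  P4=9
Turnaround (C−A): P0=21  P1=7  P2=9  P3=25  P4=8
Waiting = turnaround − burst: P0=15, P1=3, P2=4, P3=16, P4=0
Total waiting = 15 + 3 + 4 + 16 + 0 = 38

38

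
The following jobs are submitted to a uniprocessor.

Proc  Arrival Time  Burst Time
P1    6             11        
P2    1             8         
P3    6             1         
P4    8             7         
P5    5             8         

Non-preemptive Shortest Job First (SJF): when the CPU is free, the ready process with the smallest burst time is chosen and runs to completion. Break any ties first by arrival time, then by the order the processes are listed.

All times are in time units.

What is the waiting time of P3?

Timeline: | idle 0-1 | P2 1-9 | P3 9-10 | P4 10-17 | P5 17-25 | P1 25-36 |
Completion: P1=36  P2=9  P3=10  P4=17  P5=25
Turnaround (C−A): P1=30  P2=8  P3=4  P4=9  P5=20
Waiting(P3) = turnaround − burst = 4 − 1 = 3

3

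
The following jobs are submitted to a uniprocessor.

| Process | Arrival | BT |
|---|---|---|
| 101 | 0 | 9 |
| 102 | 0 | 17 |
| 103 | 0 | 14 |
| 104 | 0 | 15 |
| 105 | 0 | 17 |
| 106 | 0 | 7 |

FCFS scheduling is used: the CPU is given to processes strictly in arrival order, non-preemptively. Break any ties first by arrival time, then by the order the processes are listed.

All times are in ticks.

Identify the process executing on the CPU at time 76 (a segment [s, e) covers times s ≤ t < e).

106

Gantt: | 101 0-9 | 102 9-26 | 103 26-40 | 104 40-55 | 105 55-72 | 106 72-79 |
Completion: 101=9  102=26  103=40  104=55  105=72  106=79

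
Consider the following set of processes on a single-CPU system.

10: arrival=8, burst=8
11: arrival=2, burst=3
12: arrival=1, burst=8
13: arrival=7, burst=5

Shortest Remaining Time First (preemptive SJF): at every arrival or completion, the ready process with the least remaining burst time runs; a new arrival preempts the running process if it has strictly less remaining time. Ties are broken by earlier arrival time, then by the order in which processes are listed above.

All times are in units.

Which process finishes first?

Timeline: | idle 0-1 | 12 1-2 | 11 2-5 | 12 5-12 | 13 12-17 | 10 17-25 |
Completion: 10=25  11=5  12=12  13=17
Turnaround (C−A): 10=17  11=3  12=11  13=10
Finish order: 11 → 12 → 13 → 10

11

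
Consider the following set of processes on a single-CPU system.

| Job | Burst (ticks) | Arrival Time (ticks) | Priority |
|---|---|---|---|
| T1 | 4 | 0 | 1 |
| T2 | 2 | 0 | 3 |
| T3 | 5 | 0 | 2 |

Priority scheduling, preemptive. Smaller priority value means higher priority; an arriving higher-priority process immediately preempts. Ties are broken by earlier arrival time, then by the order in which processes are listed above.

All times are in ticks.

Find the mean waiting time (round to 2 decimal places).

Timeline: | T1 0-4 | T3 4-9 | T2 9-11 |
Completion: T1=4  T2=11  T3=9
Waiting times: T1=0, T2=9, T3=4
Average waiting = (0+9+4) / 3 = 13/3 = 4.33

4.33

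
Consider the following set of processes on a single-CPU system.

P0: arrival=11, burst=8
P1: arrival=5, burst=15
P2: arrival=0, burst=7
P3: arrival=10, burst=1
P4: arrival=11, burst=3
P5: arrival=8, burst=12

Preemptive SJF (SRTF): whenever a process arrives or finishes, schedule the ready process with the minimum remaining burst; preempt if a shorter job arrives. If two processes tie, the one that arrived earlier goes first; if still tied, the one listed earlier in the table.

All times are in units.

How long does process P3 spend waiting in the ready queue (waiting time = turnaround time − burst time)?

Gantt: | P2 0-7 | P1 7-8 | P5 8-10 | P3 10-11 | P4 11-14 | P0 14-22 | P5 22-32 | P1 32-46 |
Completion: P0=22  P1=46  P2=7  P3=11  P4=14  P5=32
Turnaround (C−A): P0=11  P1=41  P2=7  P3=1  P4=3  P5=24
Waiting(P3) = turnaround − burst = 1 − 1 = 0

0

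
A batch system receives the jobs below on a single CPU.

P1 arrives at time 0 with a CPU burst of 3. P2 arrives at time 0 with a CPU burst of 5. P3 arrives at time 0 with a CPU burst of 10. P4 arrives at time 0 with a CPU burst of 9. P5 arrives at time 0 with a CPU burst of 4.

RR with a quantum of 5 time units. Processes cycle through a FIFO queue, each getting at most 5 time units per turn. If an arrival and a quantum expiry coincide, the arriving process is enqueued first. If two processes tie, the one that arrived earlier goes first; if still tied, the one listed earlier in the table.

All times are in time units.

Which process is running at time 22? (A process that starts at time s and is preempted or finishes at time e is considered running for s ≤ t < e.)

Schedule: | P1 0-3 | P2 3-8 | P3 8-13 | P4 13-18 | P5 18-22 | P3 22-27 | P4 27-31 |
Completion: P1=3  P2=8  P3=27  P4=31  P5=22
Turnaround (C−A): P1=3  P2=8  P3=27  P4=31  P5=22

P3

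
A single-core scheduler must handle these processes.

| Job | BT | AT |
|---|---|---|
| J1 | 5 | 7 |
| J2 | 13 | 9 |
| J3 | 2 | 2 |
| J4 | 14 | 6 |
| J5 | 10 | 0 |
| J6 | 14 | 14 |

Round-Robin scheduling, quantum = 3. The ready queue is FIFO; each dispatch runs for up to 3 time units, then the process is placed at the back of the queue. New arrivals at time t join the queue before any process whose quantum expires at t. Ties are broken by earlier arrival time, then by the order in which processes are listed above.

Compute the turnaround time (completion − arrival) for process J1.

Schedule: | J5 0-3 | J3 3-5 | J5 5-8 | J4 8-11 | J1 11-14 | J5 14-17 | J2 17-20 | J4 20-23 | J6 23-26 | J1 26-28 | J5 28-29 | J2 29-32 | J4 32-35 | J6 35-38 | J2 38-41 | J4 41-44 | J6 44-47 | J2 47-50 | J4 50-52 | J6 52-55 | J2 55-56 | J6 56-58 |
Completion: J1=28  J2=56  J3=5  J4=52  J5=29  J6=58
Turnaround(J1) = completion − arrival = 28 − 7 = 21

21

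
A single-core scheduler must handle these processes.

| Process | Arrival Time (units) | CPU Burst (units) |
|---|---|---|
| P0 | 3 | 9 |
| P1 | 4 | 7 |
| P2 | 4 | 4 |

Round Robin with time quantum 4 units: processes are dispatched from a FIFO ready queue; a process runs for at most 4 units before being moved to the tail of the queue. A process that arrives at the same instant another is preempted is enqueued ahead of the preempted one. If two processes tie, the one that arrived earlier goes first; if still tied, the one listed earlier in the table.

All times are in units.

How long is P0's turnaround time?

Schedule: | idle 0-3 | P0 3-7 | P1 7-11 | P2 11-15 | P0 15-19 | P1 19-22 | P0 22-23 |
Completion: P0=23  P1=22  P2=15
Turnaround(P0) = completion − arrival = 23 − 3 = 20

20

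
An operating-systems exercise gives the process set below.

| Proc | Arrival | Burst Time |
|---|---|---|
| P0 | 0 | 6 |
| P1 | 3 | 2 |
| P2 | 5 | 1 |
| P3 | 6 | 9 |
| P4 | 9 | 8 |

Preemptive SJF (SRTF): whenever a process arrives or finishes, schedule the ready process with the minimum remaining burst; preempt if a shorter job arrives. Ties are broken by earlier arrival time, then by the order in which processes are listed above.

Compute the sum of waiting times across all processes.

Gantt: | P0 0-3 | P1 3-5 | P2 5-6 | P0 6-9 | P4 9-17 | P3 17-26 |
Completion: P0=9  P1=5  P2=6  P3=26  P4=17
Turnaround (C−A): P0=9  P1=2  P2=1  P3=20  P4=8
Waiting = turnaround − burst: P0=3, P1=0, P2=0, P3=11, P4=0
Total waiting = 3 + 0 + 0 + 11 + 0 = 14

14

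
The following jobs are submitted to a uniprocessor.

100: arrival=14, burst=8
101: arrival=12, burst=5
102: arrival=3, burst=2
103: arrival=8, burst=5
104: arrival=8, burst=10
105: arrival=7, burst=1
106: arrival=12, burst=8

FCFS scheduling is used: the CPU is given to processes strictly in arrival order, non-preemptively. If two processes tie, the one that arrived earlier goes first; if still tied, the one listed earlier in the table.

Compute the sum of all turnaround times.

93

Schedule: | idle 0-3 | 102 3-5 | idle 5-7 | 105 7-8 | 103 8-13 | 104 13-23 | 101 23-28 | 106 28-36 | 100 36-44 |
Completion: 100=44  101=28  102=5  103=13  104=23  105=8  106=36
Turnaround = completion − arrival: 100=30, 101=16, 102=2, 103=5, 104=15, 105=1, 106=24
Total turnaround = 30 + 16 + 2 + 5 + 15 + 1 + 24 = 93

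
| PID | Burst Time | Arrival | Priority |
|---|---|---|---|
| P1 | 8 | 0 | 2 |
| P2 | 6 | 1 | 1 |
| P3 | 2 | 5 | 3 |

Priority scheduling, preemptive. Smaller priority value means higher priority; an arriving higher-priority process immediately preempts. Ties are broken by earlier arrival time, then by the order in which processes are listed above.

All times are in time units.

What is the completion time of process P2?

Gantt: | P1 0-1 | P2 1-7 | P1 7-14 | P3 14-16 |
Completion: P1=14  P2=7  P3=16
Turnaround (C−A): P1=14  P2=6  P3=11

7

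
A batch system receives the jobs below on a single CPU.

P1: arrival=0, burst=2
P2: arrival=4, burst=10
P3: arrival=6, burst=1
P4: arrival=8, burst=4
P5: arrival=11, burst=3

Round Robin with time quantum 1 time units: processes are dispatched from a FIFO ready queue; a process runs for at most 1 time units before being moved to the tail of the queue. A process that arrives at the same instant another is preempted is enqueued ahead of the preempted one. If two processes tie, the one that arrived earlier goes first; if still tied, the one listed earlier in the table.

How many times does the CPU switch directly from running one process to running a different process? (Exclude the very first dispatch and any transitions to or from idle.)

Gantt: | P1 0-2 | idle 2-4 | P2 4-6 | P3 6-7 | P2 7-8 | P4 8-9 | P2 9-10 | P4 10-11 | P2 11-12 | P5 12-13 | P4 13-14 | P2 14-15 | P5 15-16 | P4 16-17 | P2 17-18 | P5 18-19 | P2 19-22 |
Completion: P1=2  P2=22  P3=7  P4=17  P5=19
Turnaround (C−A): P1=2  P2=18  P3=1  P4=9  P5=8

14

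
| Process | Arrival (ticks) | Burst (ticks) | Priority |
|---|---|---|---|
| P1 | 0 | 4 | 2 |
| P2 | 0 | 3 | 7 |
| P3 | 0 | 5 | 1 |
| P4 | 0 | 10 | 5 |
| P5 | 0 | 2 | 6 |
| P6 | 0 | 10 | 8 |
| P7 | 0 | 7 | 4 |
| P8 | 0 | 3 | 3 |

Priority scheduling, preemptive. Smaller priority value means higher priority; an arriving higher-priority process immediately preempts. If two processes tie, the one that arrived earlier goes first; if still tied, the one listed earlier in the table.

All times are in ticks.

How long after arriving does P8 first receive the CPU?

Schedule: | P3 0-5 | P1 5-9 | P8 9-12 | P7 12-19 | P4 19-29 | P5 29-31 | P2 31-34 | P6 34-44 |
Completion: P1=9  P2=34  P3=5  P4=29  P5=31  P6=44  P7=19  P8=12
Turnaround (C−A): P1=9  P2=34  P3=5  P4=29  P5=31  P6=44  P7=19  P8=12
Response(P8) = first start − arrival = 9 − 0 = 9

9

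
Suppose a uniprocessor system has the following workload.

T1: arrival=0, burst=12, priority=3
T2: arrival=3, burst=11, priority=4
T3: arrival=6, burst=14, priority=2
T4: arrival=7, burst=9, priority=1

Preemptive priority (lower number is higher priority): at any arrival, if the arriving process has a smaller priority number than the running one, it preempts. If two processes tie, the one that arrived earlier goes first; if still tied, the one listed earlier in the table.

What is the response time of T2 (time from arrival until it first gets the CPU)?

32

Timeline: | T1 0-6 | T3 6-7 | T4 7-16 | T3 16-29 | T1 29-35 | T2 35-46 |
Completion: T1=35  T2=46  T3=29  T4=16
Response(T2) = first start − arrival = 35 − 3 = 32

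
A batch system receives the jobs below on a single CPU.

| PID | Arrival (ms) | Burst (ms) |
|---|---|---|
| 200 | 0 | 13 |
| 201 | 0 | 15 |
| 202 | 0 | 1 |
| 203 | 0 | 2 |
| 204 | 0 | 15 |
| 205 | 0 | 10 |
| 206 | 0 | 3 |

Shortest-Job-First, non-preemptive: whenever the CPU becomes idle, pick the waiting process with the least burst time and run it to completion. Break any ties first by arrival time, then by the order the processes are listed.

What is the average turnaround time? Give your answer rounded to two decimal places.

22.57

Gantt: | 202 0-1 | 203 1-3 | 206 3-6 | 205 6-16 | 200 16-29 | 201 29-44 | 204 44-59 |
Completion: 200=29  201=44  202=1  203=3  204=59  205=16  206=6
Turnaround (C−A): 200=29  201=44  202=1  203=3  204=59  205=16  206=6
Turnaround times: 200=29, 201=44, 202=1, 203=3, 204=59, 205=16, 206=6
Average turnaround = (29+44+1+3+59+16+6) / 7 = 158/7 = 22.57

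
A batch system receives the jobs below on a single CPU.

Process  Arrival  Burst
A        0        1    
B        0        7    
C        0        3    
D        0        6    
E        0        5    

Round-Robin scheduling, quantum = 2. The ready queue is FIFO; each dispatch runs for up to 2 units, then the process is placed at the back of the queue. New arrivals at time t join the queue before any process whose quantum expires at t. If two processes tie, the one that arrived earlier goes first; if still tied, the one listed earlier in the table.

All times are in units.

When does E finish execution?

21

Timeline: | A 0-1 | B 1-3 | C 3-5 | D 5-7 | E 7-9 | B 9-11 | C 11-12 | D 12-14 | E 14-16 | B 16-18 | D 18-20 | E 20-21 | B 21-22 |
Completion: A=1  B=22  C=12  D=20  E=21
Turnaround (C−A): A=1  B=22  C=12  D=20  E=21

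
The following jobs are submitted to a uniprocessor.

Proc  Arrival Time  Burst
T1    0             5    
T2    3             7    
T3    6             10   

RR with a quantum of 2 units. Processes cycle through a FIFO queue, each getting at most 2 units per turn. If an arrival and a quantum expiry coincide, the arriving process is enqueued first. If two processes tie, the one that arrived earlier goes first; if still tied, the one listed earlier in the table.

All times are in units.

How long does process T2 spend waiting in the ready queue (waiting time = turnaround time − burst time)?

Timeline: | T1 0-4 | T2 4-6 | T1 6-7 | T3 7-9 | T2 9-11 | T3 11-13 | T2 13-15 | T3 15-17 | T2 17-18 | T3 18-22 |
Completion: T1=7  T2=18  T3=22
Turnaround (C−A): T1=7  T2=15  T3=16
Waiting(T2) = turnaround − burst = 15 − 7 = 8

8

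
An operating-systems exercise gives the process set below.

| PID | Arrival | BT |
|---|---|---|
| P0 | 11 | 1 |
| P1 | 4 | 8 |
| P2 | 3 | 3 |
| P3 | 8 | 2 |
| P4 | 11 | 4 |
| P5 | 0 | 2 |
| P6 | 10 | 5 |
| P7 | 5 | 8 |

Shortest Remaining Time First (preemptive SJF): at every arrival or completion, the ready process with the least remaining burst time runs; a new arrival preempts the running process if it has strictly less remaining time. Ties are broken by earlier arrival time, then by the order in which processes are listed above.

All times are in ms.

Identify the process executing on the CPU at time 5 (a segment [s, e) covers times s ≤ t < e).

Gantt: | P5 0-2 | idle 2-3 | P2 3-6 | P1 6-8 | P3 8-10 | P6 10-11 | P0 11-12 | P6 12-16 | P4 16-20 | P1 20-26 | P7 26-34 |
Completion: P0=12  P1=26  P2=6  P3=10  P4=20  P5=2  P6=16  P7=34

P2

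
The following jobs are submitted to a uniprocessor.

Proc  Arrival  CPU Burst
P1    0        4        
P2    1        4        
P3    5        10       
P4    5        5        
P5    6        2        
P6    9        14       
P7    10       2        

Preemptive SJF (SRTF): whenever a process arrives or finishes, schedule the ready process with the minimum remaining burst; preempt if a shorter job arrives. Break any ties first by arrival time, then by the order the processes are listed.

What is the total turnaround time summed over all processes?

83

Timeline: | P1 0-4 | P2 4-8 | P5 8-10 | P7 10-12 | P4 12-17 | P3 17-27 | P6 27-41 |
Completion: P1=4  P2=8  P3=27  P4=17  P5=10  P6=41  P7=12
Turnaround = completion − arrival: P1=4, P2=7, P3=22, P4=12, P5=4, P6=32, P7=2
Total turnaround = 4 + 7 + 22 + 12 + 4 + 32 + 2 = 83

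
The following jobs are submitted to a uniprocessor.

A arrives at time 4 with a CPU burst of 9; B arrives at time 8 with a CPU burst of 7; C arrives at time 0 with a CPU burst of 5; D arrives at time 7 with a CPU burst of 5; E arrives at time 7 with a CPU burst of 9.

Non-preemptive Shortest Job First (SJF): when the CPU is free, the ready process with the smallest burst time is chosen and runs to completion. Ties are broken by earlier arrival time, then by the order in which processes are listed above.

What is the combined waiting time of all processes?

38

Schedule: | C 0-5 | A 5-14 | D 14-19 | B 19-26 | E 26-35 |
Completion: A=14  B=26  C=5  D=19  E=35
Turnaround (C−A): A=10  B=18  C=5  D=12  E=28
Waiting = turnaround − burst: A=1, B=11, C=0, D=7, E=19
Total waiting = 1 + 11 + 0 + 7 + 19 = 38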